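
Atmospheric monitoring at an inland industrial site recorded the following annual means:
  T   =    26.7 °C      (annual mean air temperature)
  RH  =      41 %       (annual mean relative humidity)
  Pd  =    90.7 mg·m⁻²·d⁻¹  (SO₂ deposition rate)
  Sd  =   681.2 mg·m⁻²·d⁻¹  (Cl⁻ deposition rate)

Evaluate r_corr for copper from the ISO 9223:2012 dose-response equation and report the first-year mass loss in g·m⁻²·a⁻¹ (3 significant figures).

r_corr = 9.11 g·m⁻²·a⁻¹

copper: temperature factor f = -0.080·(16.7) = -1.3360
  SO₂ term: 0.0053·90.7^0.26·exp(0.059·41-1.3360) = 0.05054
  Cl⁻ term: 0.01025·681.2^0.27·exp(0.036·41+0.049·26.7) = 0.9659
  r_corr = 0.05054 + 0.9659 = 1.016 μm/a
Convert to mass loss: 1.016 μm/a × 8.96 g/cm³ = 9.107 g·m⁻²·a⁻¹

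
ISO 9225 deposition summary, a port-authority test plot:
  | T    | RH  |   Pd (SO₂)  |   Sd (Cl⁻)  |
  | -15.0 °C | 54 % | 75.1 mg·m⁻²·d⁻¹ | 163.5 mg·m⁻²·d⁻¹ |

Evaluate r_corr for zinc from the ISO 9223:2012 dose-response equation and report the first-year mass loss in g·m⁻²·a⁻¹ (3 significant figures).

zinc: temperature factor f = +0.038·(-25.0) = -0.9500
  Pd branch = 0.0129·Pd^0.44·e^(0.046·RH+f) = 0.4 μm/a
  Cl⁻ term: 0.0175·163.5^0.57·exp(0.008·54+0.085·-15.0) = 0.1376
  sum: 0.4 + 0.1376 → r_corr = 0.5376 μm/a
Convert to mass loss: 0.5376 μm/a × 7.14 g/cm³ = 3.839 g·m⁻²·a⁻¹

r_corr = 3.84 g·m⁻²·a⁻¹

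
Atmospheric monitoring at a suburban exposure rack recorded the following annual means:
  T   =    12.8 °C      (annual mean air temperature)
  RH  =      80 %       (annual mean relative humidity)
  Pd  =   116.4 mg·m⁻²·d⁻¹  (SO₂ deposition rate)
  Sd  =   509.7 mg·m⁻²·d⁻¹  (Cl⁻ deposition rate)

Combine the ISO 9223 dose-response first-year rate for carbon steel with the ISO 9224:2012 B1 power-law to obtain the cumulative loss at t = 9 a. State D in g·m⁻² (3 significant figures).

D(9) = 5.03e+03 g·m⁻²

carbon steel: T>10 °C ⇒ hinge -0.054·(12.8−10) = -0.1512
  SO₂ term: 1.77·116.4^0.52·exp(0.02·80-0.1512) = 89.43
  Sd branch = 0.102·Sd^0.62·e^(0.033·RH+0.04·T) = 113.8 μm/a
  sum: 89.43 + 113.8 → r_corr = 203.2 μm/a
Long-term exponent b (ISO 9224 Table 2, B1) = 0.523
  D(9) = 203.2 × 9^0.523 = 203.2 × 3.156 = 641.2 μm
  Mass loss = 641.2 μm × 7.85 g/cm³ = 5033 g·m⁻²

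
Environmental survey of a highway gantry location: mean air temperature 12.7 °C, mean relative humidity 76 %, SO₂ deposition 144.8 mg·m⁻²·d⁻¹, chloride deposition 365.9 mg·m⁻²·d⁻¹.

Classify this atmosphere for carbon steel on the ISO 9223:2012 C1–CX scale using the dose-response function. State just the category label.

carbon steel: T>10 °C ⇒ hinge -0.054·(12.7−10) = -0.1458
  sulphur-dioxide contribution → 92.98 μm/a
  chloride contribution → 80.86 μm/a
  total first-year rate 173.8 μm/a
Category bounds: 80…200 μm/a bracket r_corr ⇒ C5

C5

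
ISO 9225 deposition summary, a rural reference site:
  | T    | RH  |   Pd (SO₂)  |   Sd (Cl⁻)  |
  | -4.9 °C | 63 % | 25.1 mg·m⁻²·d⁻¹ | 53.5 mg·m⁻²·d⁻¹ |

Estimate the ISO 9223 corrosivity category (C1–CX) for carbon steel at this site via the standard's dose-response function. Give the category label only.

C2

carbon steel: f(T) = +0.150·(T−10) [T≤10 °C] = -2.2350
  SO₂ term: 1.77·25.1^0.52·exp(0.02·63-2.2350) = 3.568
  Sd branch = 0.102·Sd^0.62·e^(0.033·RH+0.04·T) = 7.906 μm/a
  sum: 3.568 + 7.906 → r_corr = 11.47 μm/a
11.5 μm/a falls in (1.3, 25] for carbon steel → category C2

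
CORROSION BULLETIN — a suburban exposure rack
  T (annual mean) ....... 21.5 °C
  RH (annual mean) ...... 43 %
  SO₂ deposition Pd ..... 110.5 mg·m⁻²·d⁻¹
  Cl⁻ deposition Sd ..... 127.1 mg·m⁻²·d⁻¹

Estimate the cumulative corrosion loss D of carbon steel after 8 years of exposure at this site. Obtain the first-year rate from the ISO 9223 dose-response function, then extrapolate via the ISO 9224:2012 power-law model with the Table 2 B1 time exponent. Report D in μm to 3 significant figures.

carbon steel: temperature factor f = -0.054·(11.5) = -0.6210
  Pd branch = 1.77·Pd^0.52·e^(0.02·RH+f) = 25.96 μm/a
  Cl⁻ term: 0.102·127.1^0.62·exp(0.033·43+0.04·21.5) = 20.09
  r_corr = 25.96 + 20.09 = 46.05 μm/a
Long-term exponent b (ISO 9224 Table 2, B1) = 0.523
  D(8) = 46.05 × 8^0.523 = 46.05 × 2.967 = 136.6 μm

D(8) = 137 μm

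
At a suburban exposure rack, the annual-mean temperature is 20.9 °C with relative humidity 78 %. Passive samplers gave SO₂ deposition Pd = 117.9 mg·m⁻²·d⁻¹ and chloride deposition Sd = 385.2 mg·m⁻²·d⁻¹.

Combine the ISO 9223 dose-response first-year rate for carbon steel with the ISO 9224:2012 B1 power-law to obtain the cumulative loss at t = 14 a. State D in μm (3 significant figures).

D(14) = 714 μm

carbon steel: f(T) = -0.054·(T−10) [T>10 °C] = -0.5886
  Pd branch = 1.77·Pd^0.52·e^(0.02·RH+f) = 55.85 μm/a
  Sd branch = 0.102·Sd^0.62·e^(0.033·RH+0.04·T) = 123.8 μm/a
  r_corr = 55.85 + 123.8 = 179.6 μm/a
Power-law: D(14) = r_corr · 14^0.523
  D(14) = 179.6 × 14^0.523 = 179.6 × 3.976 = 714.2 μm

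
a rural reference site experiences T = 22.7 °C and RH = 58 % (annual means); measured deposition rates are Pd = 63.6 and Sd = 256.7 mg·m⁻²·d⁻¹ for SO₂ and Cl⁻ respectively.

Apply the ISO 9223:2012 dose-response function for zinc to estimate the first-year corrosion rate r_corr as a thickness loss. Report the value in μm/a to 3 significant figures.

r_corr = 5.00 μm/a

zinc: T>10 °C ⇒ hinge -0.071·(22.7−10) = -0.9017
  sulphur-dioxide contribution → 0.469 μm/a
  chloride contribution → 4.528 μm/a
  ⇒ r_corr(zinc) = 4.997 μm/a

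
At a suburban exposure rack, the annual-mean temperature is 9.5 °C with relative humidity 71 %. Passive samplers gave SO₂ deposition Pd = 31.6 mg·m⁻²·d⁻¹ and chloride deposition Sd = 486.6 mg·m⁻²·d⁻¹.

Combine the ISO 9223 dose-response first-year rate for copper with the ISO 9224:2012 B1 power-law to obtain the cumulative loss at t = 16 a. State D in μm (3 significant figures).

copper: T≤10 °C ⇒ hinge +0.126·(9.5−10) = -0.0630
  Pd branch = 0.0053·Pd^0.26·e^(0.059·RH+f) = 0.8056 μm/a
  Cl⁻ term: 0.01025·486.6^0.27·exp(0.036·71+0.049·9.5) = 1.118
  r_corr = 0.8056 + 1.118 = 1.924 μm/a
ISO 9224: D(t) = r_corr · t^b with b = 0.667 (copper, B1)
  D(16) = 1.924 × 16^0.667 = 1.924 × 6.355 = 12.23 μm

D(16) = 12.2 μm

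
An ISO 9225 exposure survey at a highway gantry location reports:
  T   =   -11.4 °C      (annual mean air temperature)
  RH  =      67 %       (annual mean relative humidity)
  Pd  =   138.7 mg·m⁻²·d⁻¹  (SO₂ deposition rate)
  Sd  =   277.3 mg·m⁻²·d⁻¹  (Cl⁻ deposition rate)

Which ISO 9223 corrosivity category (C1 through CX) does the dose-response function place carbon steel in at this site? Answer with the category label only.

C2

carbon steel: T≤10 °C ⇒ hinge +0.150·(-11.4−10) = -3.2100
  SO₂ term: 1.77·138.7^0.52·exp(0.02·67-3.2100) = 3.546
  Sd branch = 0.102·Sd^0.62·e^(0.033·RH+0.04·T) = 19.29 μm/a
  r_corr = 3.546 + 19.29 = 22.84 μm/a
22.8 μm/a falls in (1.3, 25] for carbon steel → category C2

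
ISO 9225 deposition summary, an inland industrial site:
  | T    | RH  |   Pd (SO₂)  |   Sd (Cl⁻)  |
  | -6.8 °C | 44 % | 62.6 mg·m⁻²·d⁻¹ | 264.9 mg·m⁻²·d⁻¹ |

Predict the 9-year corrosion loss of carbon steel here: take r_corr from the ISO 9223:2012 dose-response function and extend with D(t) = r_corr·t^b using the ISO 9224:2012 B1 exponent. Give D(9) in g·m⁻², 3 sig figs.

D(9) = 335 g·m⁻²

carbon steel: T≤10 °C ⇒ hinge +0.150·(-6.8−10) = -2.5200
  SO₂ term: 1.77·62.6^0.52·exp(0.02·44-2.5200) = 2.951
  Sd branch = 0.102·Sd^0.62·e^(0.033·RH+0.04·T) = 10.55 μm/a
  r_corr = 2.951 + 10.55 = 13.5 μm/a
Long-term exponent b (ISO 9224 Table 2, B1) = 0.523
  D(9) = 13.5 × 9^0.523 = 13.5 × 3.156 = 42.61 μm
  Mass loss = 42.61 μm × 7.85 g/cm³ = 334.5 g·m⁻²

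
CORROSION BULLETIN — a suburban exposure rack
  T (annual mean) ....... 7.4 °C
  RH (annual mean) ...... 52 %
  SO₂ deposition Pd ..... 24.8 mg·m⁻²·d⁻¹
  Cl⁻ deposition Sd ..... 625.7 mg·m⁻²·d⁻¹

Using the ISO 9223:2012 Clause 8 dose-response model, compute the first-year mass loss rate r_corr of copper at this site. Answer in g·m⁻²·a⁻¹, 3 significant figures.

copper: f(T) = +0.126·(T−10) [T≤10 °C] = -0.3276
  SO₂ term: 0.0053·24.8^0.26·exp(0.059·52-0.3276) = 0.1892
  Cl⁻ term: 0.01025·625.7^0.27·exp(0.036·52+0.049·7.4) = 0.5448
  r_corr = 0.1892 + 0.5448 = 0.734 μm/a
Convert to mass loss: 0.734 μm/a × 8.96 g/cm³ = 6.577 g·m⁻²·a⁻¹

r_corr = 6.58 g·m⁻²·a⁻¹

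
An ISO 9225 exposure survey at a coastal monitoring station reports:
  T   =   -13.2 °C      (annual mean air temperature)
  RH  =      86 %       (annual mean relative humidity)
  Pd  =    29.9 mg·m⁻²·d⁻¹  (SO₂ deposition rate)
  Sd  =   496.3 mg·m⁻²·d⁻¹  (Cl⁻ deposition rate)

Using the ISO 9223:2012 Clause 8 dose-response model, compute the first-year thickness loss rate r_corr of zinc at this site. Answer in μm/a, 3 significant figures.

zinc: f(T) = +0.038·(T−10) [T≤10 °C] = -0.8816
  sulphur-dioxide contribution → 1.245 μm/a
  chloride contribution → 0.3901 μm/a
  ⇒ r_corr(zinc) = 1.635 μm/a

r_corr = 1.63 μm/a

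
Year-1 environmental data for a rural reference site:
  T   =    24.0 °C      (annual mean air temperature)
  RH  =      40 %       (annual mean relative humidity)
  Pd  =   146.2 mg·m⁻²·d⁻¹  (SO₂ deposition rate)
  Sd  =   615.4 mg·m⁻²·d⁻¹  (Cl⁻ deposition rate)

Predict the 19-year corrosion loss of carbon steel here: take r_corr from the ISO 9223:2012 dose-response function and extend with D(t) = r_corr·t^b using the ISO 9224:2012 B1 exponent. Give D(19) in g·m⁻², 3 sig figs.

carbon steel: f(T) = -0.054·(T−10) [T>10 °C] = -0.7560
  Pd branch = 1.77·Pd^0.52·e^(0.02·RH+f) = 24.71 μm/a
  Cl⁻ term: 0.102·615.4^0.62·exp(0.033·40+0.04·24.0) = 53.46
  sum: 24.71 + 53.46 → r_corr = 78.17 μm/a
ISO 9224: D(t) = r_corr · t^b with b = 0.523 (carbon steel, B1)
  D(19) = 78.17 × 19^0.523 = 78.17 × 4.664 = 364.6 μm
  Mass loss = 364.6 μm × 7.85 g/cm³ = 2862 g·m⁻²

D(19) = 2.86e+03 g·m⁻²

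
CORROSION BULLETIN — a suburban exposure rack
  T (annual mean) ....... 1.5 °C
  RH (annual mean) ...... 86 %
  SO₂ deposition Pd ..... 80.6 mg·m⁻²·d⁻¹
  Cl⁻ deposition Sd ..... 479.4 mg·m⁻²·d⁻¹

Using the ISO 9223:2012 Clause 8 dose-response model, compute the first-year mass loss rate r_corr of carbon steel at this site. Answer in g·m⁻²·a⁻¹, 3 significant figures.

carbon steel: f(T) = +0.150·(T−10) [T≤10 °C] = -1.2750
  Pd branch = 1.77·Pd^0.52·e^(0.02·RH+f) = 27.07 μm/a
  Cl⁻ term: 0.102·479.4^0.62·exp(0.033·86+0.04·1.5) = 84.96
  sum: 27.07 + 84.96 → r_corr = 112 μm/a
Convert to mass loss: 112 μm/a × 7.85 g/cm³ = 879.5 g·m⁻²·a⁻¹

r_corr = 879 g·m⁻²·a⁻¹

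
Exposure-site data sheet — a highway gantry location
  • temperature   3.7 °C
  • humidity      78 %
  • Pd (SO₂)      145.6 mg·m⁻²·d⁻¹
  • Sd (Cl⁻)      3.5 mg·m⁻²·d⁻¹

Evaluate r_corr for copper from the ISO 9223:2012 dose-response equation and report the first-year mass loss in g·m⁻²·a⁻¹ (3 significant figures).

copper: temperature factor f = +0.126·(-6.3) = -0.7938
  SO₂ term: 0.0053·145.6^0.26·exp(0.059·78-0.7938) = 0.8721
  Sd branch = 0.01025·Sd^0.27·e^(0.036·RH+0.049·T) = 0.2857 μm/a
  sum: 0.8721 + 0.2857 → r_corr = 1.158 μm/a
Convert to mass loss: 1.158 μm/a × 8.96 g/cm³ = 10.37 g·m⁻²·a⁻¹

r_corr = 10.4 g·m⁻²·a⁻¹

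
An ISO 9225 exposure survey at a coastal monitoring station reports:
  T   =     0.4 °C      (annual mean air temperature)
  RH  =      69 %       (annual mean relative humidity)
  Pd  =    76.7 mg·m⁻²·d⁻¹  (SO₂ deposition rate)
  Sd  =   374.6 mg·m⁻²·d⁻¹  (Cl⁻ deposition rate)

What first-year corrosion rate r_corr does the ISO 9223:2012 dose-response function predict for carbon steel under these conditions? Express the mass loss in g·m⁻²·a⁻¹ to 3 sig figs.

carbon steel: T≤10 °C ⇒ hinge +0.150·(0.4−10) = -1.4400
  Pd branch = 1.77·Pd^0.52·e^(0.02·RH+f) = 15.92 μm/a
  Sd branch = 0.102·Sd^0.62·e^(0.033·RH+0.04·T) = 39.82 μm/a
  r_corr = 15.92 + 39.82 = 55.74 μm/a
Convert to mass loss: 55.74 μm/a × 7.85 g/cm³ = 437.5 g·m⁻²·a⁻¹

r_corr = 438 g·m⁻²·a⁻¹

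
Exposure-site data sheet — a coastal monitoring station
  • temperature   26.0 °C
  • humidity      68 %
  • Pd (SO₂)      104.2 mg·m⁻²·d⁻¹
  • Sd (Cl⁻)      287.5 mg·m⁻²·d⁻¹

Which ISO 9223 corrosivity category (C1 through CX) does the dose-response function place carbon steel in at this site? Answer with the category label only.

carbon steel: temperature factor f = -0.054·(16.0) = -0.8640
  SO₂ term: 1.77·104.2^0.52·exp(0.02·68-0.8640) = 32.56
  Cl⁻ term: 0.102·287.5^0.62·exp(0.033·68+0.04·26.0) = 91.03
  r_corr = 32.56 + 91.03 = 123.6 μm/a
124 μm/a falls in (80, 200] for carbon steel → category C5

C5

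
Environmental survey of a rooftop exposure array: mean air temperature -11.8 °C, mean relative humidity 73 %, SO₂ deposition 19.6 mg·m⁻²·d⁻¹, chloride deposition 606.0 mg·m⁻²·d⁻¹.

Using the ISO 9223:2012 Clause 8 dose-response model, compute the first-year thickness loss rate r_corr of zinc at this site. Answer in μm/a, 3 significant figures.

r_corr = 1.04 μm/a

zinc: temperature factor f = +0.038·(-21.8) = -0.8284
  sulphur-dioxide contribution → 0.5995 μm/a
  chloride contribution → 0.4437 μm/a
  total first-year rate 1.043 μm/a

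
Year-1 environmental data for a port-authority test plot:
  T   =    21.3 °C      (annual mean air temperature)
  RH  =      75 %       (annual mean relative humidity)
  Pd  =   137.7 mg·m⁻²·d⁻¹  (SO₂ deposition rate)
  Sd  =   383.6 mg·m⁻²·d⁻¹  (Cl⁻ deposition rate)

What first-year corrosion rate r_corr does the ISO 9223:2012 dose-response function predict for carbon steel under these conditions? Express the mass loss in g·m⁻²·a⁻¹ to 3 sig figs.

r_corr = 1.33e+03 g·m⁻²·a⁻¹

carbon steel: temperature factor f = -0.054·(11.3) = -0.6102
  sulphur-dioxide contribution → 55.8 μm/a
  chloride contribution → 113.6 μm/a
  ⇒ r_corr(carbon steel) = 169.4 μm/a
Convert to mass loss: 169.4 μm/a × 7.85 g/cm³ = 1330 g·m⁻²·a⁻¹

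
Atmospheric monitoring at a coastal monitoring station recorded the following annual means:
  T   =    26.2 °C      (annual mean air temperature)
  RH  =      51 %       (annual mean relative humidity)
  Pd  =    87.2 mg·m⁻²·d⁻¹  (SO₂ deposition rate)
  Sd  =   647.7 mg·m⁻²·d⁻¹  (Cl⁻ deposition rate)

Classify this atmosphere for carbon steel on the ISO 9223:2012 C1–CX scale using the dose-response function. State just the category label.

carbon steel: f(T) = -0.054·(T−10) [T>10 °C] = -0.8748
  sulphur-dioxide contribution → 20.9 μm/a
  chloride contribution → 86.64 μm/a
  ⇒ r_corr(carbon steel) = 107.5 μm/a
ISO 9223 Table 2 (carbon steel): 80 < 108 ≤ 200 μm/a ⇒ C5

C5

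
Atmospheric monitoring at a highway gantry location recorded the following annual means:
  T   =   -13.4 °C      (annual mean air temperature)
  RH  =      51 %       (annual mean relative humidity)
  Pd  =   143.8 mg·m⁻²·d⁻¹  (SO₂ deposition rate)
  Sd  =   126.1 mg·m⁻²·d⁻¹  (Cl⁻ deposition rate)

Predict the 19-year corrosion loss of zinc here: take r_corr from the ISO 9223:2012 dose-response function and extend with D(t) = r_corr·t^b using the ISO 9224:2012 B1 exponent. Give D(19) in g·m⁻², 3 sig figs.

zinc: temperature factor f = +0.038·(-23.4) = -0.8892
  Pd branch = 0.0129·Pd^0.44·e^(0.046·RH+f) = 0.4928 μm/a
  Cl⁻ term: 0.0175·126.1^0.57·exp(0.008·51+0.085·-13.4) = 0.1327
  sum: 0.4928 + 0.1327 → r_corr = 0.6255 μm/a
ISO 9224: D(t) = r_corr · t^b with b = 0.813 (zinc, B1)
  D(19) = 0.6255 × 19^0.813 = 0.6255 × 10.96 = 6.853 μm
  Mass loss = 6.853 μm × 7.14 g/cm³ = 48.93 g·m⁻²

D(19) = 48.9 g·m⁻²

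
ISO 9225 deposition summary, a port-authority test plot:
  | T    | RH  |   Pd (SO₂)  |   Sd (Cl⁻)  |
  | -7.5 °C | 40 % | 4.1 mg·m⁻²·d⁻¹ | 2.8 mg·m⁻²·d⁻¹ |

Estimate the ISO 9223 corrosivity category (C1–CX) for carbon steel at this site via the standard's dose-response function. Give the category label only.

carbon steel: f(T) = +0.150·(T−10) [T≤10 °C] = -2.6250
  sulphur-dioxide contribution → 0.5943 μm/a
  chloride contribution → 0.5356 μm/a
  ⇒ r_corr(carbon steel) = 1.13 μm/a
1.13 μm/a falls in (0, 1.3] for carbon steel → category C1

C1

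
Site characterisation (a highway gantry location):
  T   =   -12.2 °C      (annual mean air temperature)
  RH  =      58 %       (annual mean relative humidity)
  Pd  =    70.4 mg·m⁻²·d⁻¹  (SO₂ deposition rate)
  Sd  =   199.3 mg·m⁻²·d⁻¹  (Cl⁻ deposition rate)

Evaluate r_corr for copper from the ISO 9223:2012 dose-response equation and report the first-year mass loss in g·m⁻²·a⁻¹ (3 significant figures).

copper: temperature factor f = +0.126·(-22.2) = -2.7972
  Pd branch = 0.0053·Pd^0.26·e^(0.059·RH+f) = 0.02992 μm/a
  Sd branch = 0.01025·Sd^0.27·e^(0.036·RH+0.049·T) = 0.19 μm/a
  sum: 0.02992 + 0.19 → r_corr = 0.2199 μm/a
Convert to mass loss: 0.2199 μm/a × 8.96 g/cm³ = 1.971 g·m⁻²·a⁻¹

r_corr = 1.97 g·m⁻²·a⁻¹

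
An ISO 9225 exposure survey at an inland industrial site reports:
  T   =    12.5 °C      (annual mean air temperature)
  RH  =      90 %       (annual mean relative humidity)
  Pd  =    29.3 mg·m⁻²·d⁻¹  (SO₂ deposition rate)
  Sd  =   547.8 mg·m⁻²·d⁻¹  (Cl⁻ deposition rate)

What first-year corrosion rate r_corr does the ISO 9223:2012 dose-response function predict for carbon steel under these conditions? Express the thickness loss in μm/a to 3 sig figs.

carbon steel: T>10 °C ⇒ hinge -0.054·(12.5−10) = -0.1350
  SO₂ term: 1.77·29.3^0.52·exp(0.02·90-0.1350) = 54.18
  Sd branch = 0.102·Sd^0.62·e^(0.033·RH+0.04·T) = 163.5 μm/a
  r_corr = 54.18 + 163.5 = 217.7 μm/a

r_corr = 218 μm/a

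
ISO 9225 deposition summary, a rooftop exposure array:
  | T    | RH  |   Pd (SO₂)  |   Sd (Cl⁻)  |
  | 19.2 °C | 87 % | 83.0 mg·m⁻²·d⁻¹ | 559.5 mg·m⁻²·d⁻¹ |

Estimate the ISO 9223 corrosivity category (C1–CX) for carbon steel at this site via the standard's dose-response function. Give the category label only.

CX

carbon steel: T>10 °C ⇒ hinge -0.054·(19.2−10) = -0.4968
  Pd branch = 1.77·Pd^0.52·e^(0.02·RH+f) = 61.07 μm/a
  Cl⁻ term: 0.102·559.5^0.62·exp(0.033·87+0.04·19.2) = 196.2
  r_corr = 61.07 + 196.2 = 257.2 μm/a
257 μm/a falls in (200, 700] for carbon steel → category CX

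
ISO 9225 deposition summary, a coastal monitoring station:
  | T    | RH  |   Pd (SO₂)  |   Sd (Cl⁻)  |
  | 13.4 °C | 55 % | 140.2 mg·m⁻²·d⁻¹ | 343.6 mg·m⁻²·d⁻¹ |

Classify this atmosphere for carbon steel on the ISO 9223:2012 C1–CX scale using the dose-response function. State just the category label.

carbon steel: f(T) = -0.054·(T−10) [T>10 °C] = -0.1836
  SO₂ term: 1.77·140.2^0.52·exp(0.02·55-0.1836) = 57.85
  Cl⁻ term: 0.102·343.6^0.62·exp(0.033·55+0.04·13.4) = 39.99
  r_corr = 57.85 + 39.99 = 97.84 μm/a
Category bounds: 80…200 μm/a bracket r_corr ⇒ C5

C5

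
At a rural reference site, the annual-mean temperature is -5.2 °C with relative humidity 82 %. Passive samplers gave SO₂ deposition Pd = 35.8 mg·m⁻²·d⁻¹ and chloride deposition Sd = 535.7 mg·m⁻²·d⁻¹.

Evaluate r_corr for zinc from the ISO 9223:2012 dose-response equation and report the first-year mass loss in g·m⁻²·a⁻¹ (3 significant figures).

r_corr = 16.4 g·m⁻²·a⁻¹

zinc: T≤10 °C ⇒ hinge +0.038·(-5.2−10) = -0.5776
  sulphur-dioxide contribution → 1.519 μm/a
  chloride contribution → 0.7789 μm/a
  total first-year rate 2.298 μm/a
Convert to mass loss: 2.298 μm/a × 7.14 g/cm³ = 16.41 g·m⁻²·a⁻¹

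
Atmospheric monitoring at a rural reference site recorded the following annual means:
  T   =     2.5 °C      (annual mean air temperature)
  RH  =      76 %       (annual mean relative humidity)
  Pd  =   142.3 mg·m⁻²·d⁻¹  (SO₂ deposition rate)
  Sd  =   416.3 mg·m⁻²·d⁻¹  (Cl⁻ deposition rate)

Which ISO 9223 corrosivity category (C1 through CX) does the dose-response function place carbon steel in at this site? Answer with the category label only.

carbon steel: temperature factor f = +0.150·(-7.5) = -1.1250
  sulphur-dioxide contribution → 34.61 μm/a
  chloride contribution → 58.25 μm/a
  total first-year rate 92.86 μm/a
92.9 μm/a falls in (80, 200] for carbon steel → category C5

C5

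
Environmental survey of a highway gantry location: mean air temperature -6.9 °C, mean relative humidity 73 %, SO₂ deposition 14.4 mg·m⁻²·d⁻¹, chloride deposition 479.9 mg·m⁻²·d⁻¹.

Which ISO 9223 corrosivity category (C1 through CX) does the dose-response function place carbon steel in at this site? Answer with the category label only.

carbon steel: temperature factor f = +0.150·(-16.9) = -2.5350
  Pd branch = 1.77·Pd^0.52·e^(0.02·RH+f) = 2.418 μm/a
  Cl⁻ term: 0.102·479.9^0.62·exp(0.033·73+0.04·-6.9) = 39.56
  sum: 2.418 + 39.56 → r_corr = 41.98 μm/a
Category bounds: 25…50 μm/a bracket r_corr ⇒ C3

C3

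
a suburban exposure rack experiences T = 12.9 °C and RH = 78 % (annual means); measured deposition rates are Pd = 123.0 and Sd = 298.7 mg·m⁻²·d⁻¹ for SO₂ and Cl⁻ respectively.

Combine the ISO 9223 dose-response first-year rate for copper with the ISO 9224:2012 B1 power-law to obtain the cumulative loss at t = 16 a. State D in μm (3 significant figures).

D(16) = 18.8 μm

copper: temperature factor f = -0.080·(2.9) = -0.2320
  SO₂ term: 0.0053·123.0^0.26·exp(0.059·78-0.2320) = 1.464
  Cl⁻ term: 0.01025·298.7^0.27·exp(0.036·78+0.049·12.9) = 1.49
  r_corr = 1.464 + 1.49 = 2.953 μm/a
ISO 9224: D(t) = r_corr · t^b with b = 0.667 (copper, B1)
  D(16) = 2.953 × 16^0.667 = 2.953 × 6.355 = 18.77 μm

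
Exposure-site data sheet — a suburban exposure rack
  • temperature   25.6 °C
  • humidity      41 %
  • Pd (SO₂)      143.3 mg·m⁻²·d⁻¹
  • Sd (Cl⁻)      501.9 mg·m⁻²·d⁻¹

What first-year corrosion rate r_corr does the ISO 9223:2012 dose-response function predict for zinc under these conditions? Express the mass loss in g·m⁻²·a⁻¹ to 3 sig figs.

r_corr = 54.7 g·m⁻²·a⁻¹

zinc: temperature factor f = -0.071·(15.6) = -1.1076
  Pd branch = 0.0129·Pd^0.44·e^(0.046·RH+f) = 0.2497 μm/a
  Cl⁻ term: 0.0175·501.9^0.57·exp(0.008·41+0.085·25.6) = 7.411
  sum: 0.2497 + 7.411 → r_corr = 7.66 μm/a
Convert to mass loss: 7.66 μm/a × 7.14 g/cm³ = 54.7 g·m⁻²·a⁻¹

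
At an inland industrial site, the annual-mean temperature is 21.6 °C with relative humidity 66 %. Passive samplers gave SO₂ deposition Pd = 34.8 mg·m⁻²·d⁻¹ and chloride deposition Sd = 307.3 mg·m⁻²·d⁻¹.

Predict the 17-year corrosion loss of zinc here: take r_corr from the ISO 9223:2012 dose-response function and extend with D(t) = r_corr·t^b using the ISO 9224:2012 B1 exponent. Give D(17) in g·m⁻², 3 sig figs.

D(17) = 388 g·m⁻²

zinc: T>10 °C ⇒ hinge -0.071·(21.6−10) = -0.8236
  Pd branch = 0.0129·Pd^0.44·e^(0.046·RH+f) = 0.562 μm/a
  Cl⁻ term: 0.0175·307.3^0.57·exp(0.008·66+0.085·21.6) = 4.871
  r_corr = 0.562 + 4.871 = 5.433 μm/a
Power-law: D(17) = r_corr · 17^0.813
  D(17) = 5.433 × 17^0.813 = 5.433 × 10.01 = 54.37 μm
  Mass loss = 54.37 μm × 7.14 g/cm³ = 388.2 g·m⁻²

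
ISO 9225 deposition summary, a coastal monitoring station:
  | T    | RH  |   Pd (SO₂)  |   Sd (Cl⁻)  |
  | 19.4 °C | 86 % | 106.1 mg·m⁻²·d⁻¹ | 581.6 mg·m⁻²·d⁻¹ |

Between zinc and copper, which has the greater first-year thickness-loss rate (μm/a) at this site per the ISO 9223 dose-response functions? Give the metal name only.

zinc

zinc: f(T) = -0.071·(T−10) [T>10 °C] = -0.6674
  sulphur-dioxide contribution → 2.692 μm/a
  chloride contribution → 6.821 μm/a
  total first-year rate 9.513 μm/a
copper: temperature factor f = -0.080·(9.4) = -0.7520
  sulphur-dioxide contribution → 1.343 μm/a
  chloride contribution → 3.27 μm/a
  total first-year rate 4.613 μm/a
Ordering by μm/a: zinc (9.51) > copper (4.61)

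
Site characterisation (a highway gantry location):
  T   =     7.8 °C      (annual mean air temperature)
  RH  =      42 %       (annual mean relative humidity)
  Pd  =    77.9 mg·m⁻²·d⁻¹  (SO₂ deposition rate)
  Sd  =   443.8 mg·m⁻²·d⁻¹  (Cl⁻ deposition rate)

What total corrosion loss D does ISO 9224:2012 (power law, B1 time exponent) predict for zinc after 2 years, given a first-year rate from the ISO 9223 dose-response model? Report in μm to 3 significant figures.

D(2) = 3.67 μm

zinc: f(T) = +0.038·(T−10) [T≤10 °C] = -0.0836
  SO₂ term: 0.0129·77.9^0.44·exp(0.046·42-0.0836) = 0.5567
  Cl⁻ term: 0.0175·443.8^0.57·exp(0.008·42+0.085·7.8) = 1.534
  r_corr = 0.5567 + 1.534 = 2.091 μm/a
ISO 9224: D(t) = r_corr · t^b with b = 0.813 (zinc, B1)
  D(2) = 2.091 × 2^0.813 = 2.091 × 1.757 = 3.673 μm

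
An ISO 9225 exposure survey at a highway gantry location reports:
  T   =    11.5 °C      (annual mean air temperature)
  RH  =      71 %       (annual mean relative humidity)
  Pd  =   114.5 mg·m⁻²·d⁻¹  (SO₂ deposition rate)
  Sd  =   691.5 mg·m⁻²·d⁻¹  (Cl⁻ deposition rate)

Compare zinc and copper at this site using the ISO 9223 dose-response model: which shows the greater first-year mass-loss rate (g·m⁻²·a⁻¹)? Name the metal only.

zinc: temperature factor f = -0.071·(1.5) = -0.1065
  sulphur-dioxide contribution → 2.447 μm/a
  chloride contribution → 3.411 μm/a
  total first-year rate 5.858 μm/a
  mass loss = 5.858 μm/a × 7.14 g/cm³ = 41.83 g·m⁻²·a⁻¹
copper: temperature factor f = -0.080·(1.5) = -0.1200
  sulphur-dioxide contribution → 1.063 μm/a
  chloride contribution → 1.356 μm/a
  total first-year rate 2.419 μm/a
  mass loss = 2.419 μm/a × 8.96 g/cm³ = 21.68 g·m⁻²·a⁻¹
Ordering by g·m⁻²·a⁻¹: zinc (41.8) > copper (21.7)

zinc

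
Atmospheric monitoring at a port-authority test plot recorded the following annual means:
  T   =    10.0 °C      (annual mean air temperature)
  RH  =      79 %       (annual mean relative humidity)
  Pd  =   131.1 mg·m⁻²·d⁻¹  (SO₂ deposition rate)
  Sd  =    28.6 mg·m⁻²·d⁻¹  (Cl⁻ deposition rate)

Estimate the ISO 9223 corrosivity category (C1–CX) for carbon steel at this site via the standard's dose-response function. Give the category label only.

carbon steel: temperature factor f = +0.150·(0.0) = +0.0000
  sulphur-dioxide contribution → 108.5 μm/a
  chloride contribution → 16.5 μm/a
  total first-year rate 125 μm/a
ISO 9223 Table 2 (carbon steel): 80 < 125 ≤ 200 μm/a ⇒ C5

C5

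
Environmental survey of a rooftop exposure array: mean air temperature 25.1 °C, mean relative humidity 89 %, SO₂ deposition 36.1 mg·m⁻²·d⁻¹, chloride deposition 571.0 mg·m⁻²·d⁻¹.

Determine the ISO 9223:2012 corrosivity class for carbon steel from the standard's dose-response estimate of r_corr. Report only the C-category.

carbon steel: T>10 °C ⇒ hinge -0.054·(25.1−10) = -0.8154
  sulphur-dioxide contribution → 29.98 μm/a
  chloride contribution → 268.7 μm/a
  ⇒ r_corr(carbon steel) = 298.7 μm/a
Category bounds: 200…700 μm/a bracket r_corr ⇒ CX

CX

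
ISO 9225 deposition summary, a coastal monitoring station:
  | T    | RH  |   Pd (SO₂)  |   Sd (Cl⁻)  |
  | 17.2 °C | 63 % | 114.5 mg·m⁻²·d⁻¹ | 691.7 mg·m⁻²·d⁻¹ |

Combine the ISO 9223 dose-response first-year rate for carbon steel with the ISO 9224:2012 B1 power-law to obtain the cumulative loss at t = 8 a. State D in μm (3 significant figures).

D(8) = 425 μm

carbon steel: T>10 °C ⇒ hinge -0.054·(17.2−10) = -0.3888
  SO₂ term: 1.77·114.5^0.52·exp(0.02·63-0.3888) = 49.76
  Cl⁻ term: 0.102·691.7^0.62·exp(0.033·63+0.04·17.2) = 93.55
  r_corr = 49.76 + 93.55 = 143.3 μm/a
Power-law: D(8) = r_corr · 8^0.523
  D(8) = 143.3 × 8^0.523 = 143.3 × 2.967 = 425.2 μm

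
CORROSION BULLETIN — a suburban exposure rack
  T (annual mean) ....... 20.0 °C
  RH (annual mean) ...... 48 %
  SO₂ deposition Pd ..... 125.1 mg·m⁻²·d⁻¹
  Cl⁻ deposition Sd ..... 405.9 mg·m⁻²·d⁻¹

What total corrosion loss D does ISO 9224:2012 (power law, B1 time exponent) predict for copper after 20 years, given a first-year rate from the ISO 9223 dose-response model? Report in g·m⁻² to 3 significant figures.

D(20) = 60.8 g·m⁻²

copper: temperature factor f = -0.080·(10.0) = -0.8000
  Pd branch = 0.0053·Pd^0.26·e^(0.059·RH+f) = 0.1419 μm/a
  Sd branch = 0.01025·Sd^0.27·e^(0.036·RH+0.049·T) = 0.7782 μm/a
  r_corr = 0.1419 + 0.7782 = 0.9201 μm/a
Power-law: D(20) = r_corr · 20^0.667
  D(20) = 0.9201 × 20^0.667 = 0.9201 × 7.375 = 6.786 μm
  Mass loss = 6.786 μm × 8.96 g/cm³ = 60.8 g·m⁻²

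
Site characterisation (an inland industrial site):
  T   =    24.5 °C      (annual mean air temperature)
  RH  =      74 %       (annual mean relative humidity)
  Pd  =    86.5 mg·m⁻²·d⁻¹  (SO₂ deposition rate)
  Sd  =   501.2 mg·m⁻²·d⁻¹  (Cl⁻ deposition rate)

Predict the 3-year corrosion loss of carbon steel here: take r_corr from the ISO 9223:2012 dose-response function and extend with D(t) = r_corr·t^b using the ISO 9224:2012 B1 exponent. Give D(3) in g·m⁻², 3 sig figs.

D(3) = 2.56e+03 g·m⁻²

carbon steel: T>10 °C ⇒ hinge -0.054·(24.5−10) = -0.7830
  SO₂ term: 1.77·86.5^0.52·exp(0.02·74-0.7830) = 36.13
  Sd branch = 0.102·Sd^0.62·e^(0.033·RH+0.04·T) = 147.5 μm/a
  r_corr = 36.13 + 147.5 = 183.6 μm/a
ISO 9224: D(t) = r_corr · t^b with b = 0.523 (carbon steel, B1)
  D(3) = 183.6 × 3^0.523 = 183.6 × 1.776 = 326.2 μm
  Mass loss = 326.2 μm × 7.85 g/cm³ = 2561 g·m⁻²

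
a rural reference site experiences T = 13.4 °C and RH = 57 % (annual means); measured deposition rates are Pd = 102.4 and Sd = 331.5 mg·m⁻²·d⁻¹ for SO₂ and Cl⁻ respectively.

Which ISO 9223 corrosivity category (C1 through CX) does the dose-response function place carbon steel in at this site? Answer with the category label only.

C5

carbon steel: f(T) = -0.054·(T−10) [T>10 °C] = -0.1836
  Pd branch = 1.77·Pd^0.52·e^(0.02·RH+f) = 51.13 μm/a
  Sd branch = 0.102·Sd^0.62·e^(0.033·RH+0.04·T) = 41.78 μm/a
  r_corr = 51.13 + 41.78 = 92.91 μm/a
ISO 9223 Table 2 (carbon steel): 80 < 92.9 ≤ 200 μm/a ⇒ C5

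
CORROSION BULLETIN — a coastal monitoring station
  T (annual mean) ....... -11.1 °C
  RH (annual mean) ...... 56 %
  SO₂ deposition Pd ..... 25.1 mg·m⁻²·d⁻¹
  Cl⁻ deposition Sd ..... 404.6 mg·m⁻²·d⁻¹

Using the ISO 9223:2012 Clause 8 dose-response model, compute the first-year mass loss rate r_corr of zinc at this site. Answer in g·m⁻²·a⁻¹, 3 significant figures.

zinc: f(T) = +0.038·(T−10) [T≤10 °C] = -0.8018
  sulphur-dioxide contribution → 0.314 μm/a
  chloride contribution → 0.3265 μm/a
  ⇒ r_corr(zinc) = 0.6405 μm/a
Convert to mass loss: 0.6405 μm/a × 7.14 g/cm³ = 4.573 g·m⁻²·a⁻¹

r_corr = 4.57 g·m⁻²·a⁻¹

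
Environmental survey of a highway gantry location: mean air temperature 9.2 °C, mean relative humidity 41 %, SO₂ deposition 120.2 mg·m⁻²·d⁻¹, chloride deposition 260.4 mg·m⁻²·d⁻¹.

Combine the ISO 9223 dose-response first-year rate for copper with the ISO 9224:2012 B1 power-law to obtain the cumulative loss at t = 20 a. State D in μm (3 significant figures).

D(20) = 3.71 μm

copper: T≤10 °C ⇒ hinge +0.126·(9.2−10) = -0.1008
  Pd branch = 0.0053·Pd^0.26·e^(0.059·RH+f) = 0.187 μm/a
  Cl⁻ term: 0.01025·260.4^0.27·exp(0.036·41+0.049·9.2) = 0.316
  sum: 0.187 + 0.316 → r_corr = 0.503 μm/a
ISO 9224: D(t) = r_corr · t^b with b = 0.667 (copper, B1)
  D(20) = 0.503 × 20^0.667 = 0.503 × 7.375 = 3.71 μm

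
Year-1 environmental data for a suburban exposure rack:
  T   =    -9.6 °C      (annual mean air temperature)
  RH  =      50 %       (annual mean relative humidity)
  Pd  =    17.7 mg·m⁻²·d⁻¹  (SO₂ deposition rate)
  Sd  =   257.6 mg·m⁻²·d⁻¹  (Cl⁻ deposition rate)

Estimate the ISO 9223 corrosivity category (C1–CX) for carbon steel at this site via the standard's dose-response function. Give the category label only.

carbon steel: T≤10 °C ⇒ hinge +0.150·(-9.6−10) = -2.9400
  sulphur-dioxide contribution → 1.133 μm/a
  chloride contribution → 11.3 μm/a
  total first-year rate 12.44 μm/a
Category bounds: 1.3…25 μm/a bracket r_corr ⇒ C2

C2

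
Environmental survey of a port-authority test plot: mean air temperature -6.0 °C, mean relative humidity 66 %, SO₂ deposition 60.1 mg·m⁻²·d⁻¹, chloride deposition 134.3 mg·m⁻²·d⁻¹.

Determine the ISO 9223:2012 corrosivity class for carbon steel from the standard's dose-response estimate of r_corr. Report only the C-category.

C2

carbon steel: temperature factor f = +0.150·(-16.0) = -2.4000
  Pd branch = 1.77·Pd^0.52·e^(0.02·RH+f) = 5.058 μm/a
  Sd branch = 0.102·Sd^0.62·e^(0.033·RH+0.04·T) = 14.78 μm/a
  sum: 5.058 + 14.78 → r_corr = 19.84 μm/a
ISO 9223 Table 2 (carbon steel): 1.3 < 19.8 ≤ 25 μm/a ⇒ C2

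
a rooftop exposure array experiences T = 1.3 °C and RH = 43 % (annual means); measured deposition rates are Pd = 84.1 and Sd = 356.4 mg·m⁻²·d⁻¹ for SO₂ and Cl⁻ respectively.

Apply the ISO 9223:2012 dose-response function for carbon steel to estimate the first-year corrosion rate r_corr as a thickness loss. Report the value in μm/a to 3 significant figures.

r_corr = 28.3 μm/a

carbon steel: f(T) = +0.150·(T−10) [T≤10 °C] = -1.3050
  sulphur-dioxide contribution → 11.37 μm/a
  chloride contribution → 16.97 μm/a
  total first-year rate 28.33 μm/a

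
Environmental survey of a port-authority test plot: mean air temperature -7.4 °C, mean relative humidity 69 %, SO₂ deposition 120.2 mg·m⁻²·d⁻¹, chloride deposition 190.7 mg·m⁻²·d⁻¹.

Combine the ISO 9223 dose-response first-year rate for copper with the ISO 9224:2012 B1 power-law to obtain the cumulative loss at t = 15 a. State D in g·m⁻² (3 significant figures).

D(15) = 25.8 g·m⁻²

copper: T≤10 °C ⇒ hinge +0.126·(-7.4−10) = -2.1924
  Pd branch = 0.0053·Pd^0.26·e^(0.059·RH+f) = 0.1205 μm/a
  Sd branch = 0.01025·Sd^0.27·e^(0.036·RH+0.049·T) = 0.353 μm/a
  sum: 0.1205 + 0.353 → r_corr = 0.4734 μm/a
Power-law: D(15) = r_corr · 15^0.667
  D(15) = 0.4734 × 15^0.667 = 0.4734 × 6.088 = 2.882 μm
  Mass loss = 2.882 μm × 8.96 g/cm³ = 25.82 g·m⁻²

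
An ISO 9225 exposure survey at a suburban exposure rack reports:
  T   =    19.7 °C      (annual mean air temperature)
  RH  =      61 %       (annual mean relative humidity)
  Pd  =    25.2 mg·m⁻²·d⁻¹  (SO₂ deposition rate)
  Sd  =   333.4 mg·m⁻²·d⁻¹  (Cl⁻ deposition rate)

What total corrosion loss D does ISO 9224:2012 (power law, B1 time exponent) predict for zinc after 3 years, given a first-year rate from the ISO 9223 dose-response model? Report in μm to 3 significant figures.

zinc: T>10 °C ⇒ hinge -0.071·(19.7−10) = -0.6887
  SO₂ term: 0.0129·25.2^0.44·exp(0.046·61-0.6887) = 0.4433
  Sd branch = 0.0175·Sd^0.57·e^(0.008·RH+0.085·T) = 4.171 μm/a
  sum: 0.4433 + 4.171 → r_corr = 4.615 μm/a
Long-term exponent b (ISO 9224 Table 2, B1) = 0.813
  D(3) = 4.615 × 3^0.813 = 4.615 × 2.443 = 11.27 μm

D(3) = 11.3 μm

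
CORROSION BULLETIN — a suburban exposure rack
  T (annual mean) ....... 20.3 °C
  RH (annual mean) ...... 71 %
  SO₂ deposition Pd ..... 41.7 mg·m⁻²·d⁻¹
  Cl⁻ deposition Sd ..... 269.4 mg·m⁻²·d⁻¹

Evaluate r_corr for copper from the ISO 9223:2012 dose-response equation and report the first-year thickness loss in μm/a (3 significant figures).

copper: f(T) = -0.080·(T−10) [T>10 °C] = -0.8240
  Pd branch = 0.0053·Pd^0.26·e^(0.059·RH+f) = 0.4045 μm/a
  Sd branch = 0.01025·Sd^0.27·e^(0.036·RH+0.049·T) = 1.618 μm/a
  r_corr = 0.4045 + 1.618 = 2.023 μm/a

r_corr = 2.02 μm/a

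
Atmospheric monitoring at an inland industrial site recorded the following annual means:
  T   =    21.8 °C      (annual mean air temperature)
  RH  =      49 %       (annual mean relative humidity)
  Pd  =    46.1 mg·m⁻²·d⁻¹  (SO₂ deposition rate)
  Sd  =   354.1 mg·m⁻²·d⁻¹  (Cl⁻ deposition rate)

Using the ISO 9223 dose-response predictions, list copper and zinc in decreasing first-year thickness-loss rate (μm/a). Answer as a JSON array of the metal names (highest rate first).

copper: temperature factor f = -0.080·(11.8) = -0.9440
  Pd branch = 0.0053·Pd^0.26·e^(0.059·RH+f) = 0.1006 μm/a
  Sd branch = 0.01025·Sd^0.27·e^(0.036·RH+0.049·T) = 0.8492 μm/a
  r_corr = 0.1006 + 0.8492 = 0.9497 μm/a
zinc: f(T) = -0.071·(T−10) [T>10 °C] = -0.8378
  SO₂ term: 0.0129·46.1^0.44·exp(0.046·49-0.8378) = 0.2869
  Cl⁻ term: 0.0175·354.1^0.57·exp(0.008·49+0.085·21.8) = 4.688
  sum: 0.2869 + 4.688 → r_corr = 4.975 μm/a
Ordering by μm/a: zinc (4.98) > copper (0.95)

["zinc", "copper"]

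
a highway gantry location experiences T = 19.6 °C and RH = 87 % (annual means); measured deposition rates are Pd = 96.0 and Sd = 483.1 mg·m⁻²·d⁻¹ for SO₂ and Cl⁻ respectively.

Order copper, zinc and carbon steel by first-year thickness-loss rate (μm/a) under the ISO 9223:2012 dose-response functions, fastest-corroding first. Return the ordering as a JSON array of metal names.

copper: f(T) = -0.080·(T−10) [T>10 °C] = -0.7680
  SO₂ term: 0.0053·96.0^0.26·exp(0.059·87-0.7680) = 1.366
  Cl⁻ term: 0.01025·483.1^0.27·exp(0.036·87+0.049·19.6) = 3.256
  r_corr = 1.366 + 3.256 = 4.622 μm/a
zinc: temperature factor f = -0.071·(9.6) = -0.6816
  Pd branch = 0.0129·Pd^0.44·e^(0.046·RH+f) = 2.66 μm/a
  Cl⁻ term: 0.0175·483.1^0.57·exp(0.008·87+0.085·19.6) = 6.291
  r_corr = 2.66 + 6.291 = 8.951 μm/a
carbon steel: temperature factor f = -0.054·(9.6) = -0.5184
  SO₂ term: 1.77·96.0^0.52·exp(0.02·87-0.5184) = 64.46
  Sd branch = 0.102·Sd^0.62·e^(0.033·RH+0.04·T) = 182 μm/a
  r_corr = 64.46 + 182 = 246.5 μm/a
Ordering by μm/a: carbon steel (246) > zinc (8.95) > copper (4.62)

["carbon steel", "zinc", "copper"]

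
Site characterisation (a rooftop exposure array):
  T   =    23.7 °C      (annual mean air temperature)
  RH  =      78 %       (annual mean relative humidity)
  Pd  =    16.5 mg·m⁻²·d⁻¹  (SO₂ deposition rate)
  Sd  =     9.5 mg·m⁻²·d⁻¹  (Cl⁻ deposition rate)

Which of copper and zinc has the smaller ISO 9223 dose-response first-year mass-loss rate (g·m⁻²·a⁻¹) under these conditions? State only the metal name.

zinc

copper: f(T) = -0.080·(T−10) [T>10 °C] = -1.0960
  Pd branch = 0.0053·Pd^0.26·e^(0.059·RH+f) = 0.366 μm/a
  Sd branch = 0.01025·Sd^0.27·e^(0.036·RH+0.049·T) = 0.9967 μm/a
  r_corr = 0.366 + 0.9967 = 1.363 μm/a
  mass loss = 1.363 μm/a × 8.96 g/cm³ = 12.21 g·m⁻²·a⁻¹
zinc: temperature factor f = -0.071·(13.7) = -0.9727
  SO₂ term: 0.0129·16.5^0.44·exp(0.046·78-0.9727) = 0.6055
  Sd branch = 0.0175·Sd^0.57·e^(0.008·RH+0.085·T) = 0.8835 μm/a
  r_corr = 0.6055 + 0.8835 = 1.489 μm/a
  mass loss = 1.489 μm/a × 7.14 g/cm³ = 10.63 g·m⁻²·a⁻¹
Ordering by g·m⁻²·a⁻¹: copper (12.2) > zinc (10.6)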